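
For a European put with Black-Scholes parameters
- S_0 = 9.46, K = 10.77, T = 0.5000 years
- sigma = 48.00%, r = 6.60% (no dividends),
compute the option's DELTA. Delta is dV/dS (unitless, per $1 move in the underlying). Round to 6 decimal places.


Answer: Delta = -0.545847

Derivation:
d1 = -0.1151762280; d2 = -0.4545874830
phi(d1) = 0.3963049394; exp(-qT) = 1.0000000000; exp(-rT) = 0.9675385596
N(-d1) = 0.5458472797
Delta = -exp(-qT) * N(-d1) = -1.0000000000 * 0.5458472797 = -0.545847


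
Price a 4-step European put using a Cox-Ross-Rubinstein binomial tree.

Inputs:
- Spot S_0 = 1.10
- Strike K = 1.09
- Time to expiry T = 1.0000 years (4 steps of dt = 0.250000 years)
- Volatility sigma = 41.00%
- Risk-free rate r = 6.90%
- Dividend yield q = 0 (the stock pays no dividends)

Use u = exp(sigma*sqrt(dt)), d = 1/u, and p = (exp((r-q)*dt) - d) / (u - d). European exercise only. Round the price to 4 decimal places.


dt = T/N = 0.250000
u = exp(sigma*sqrt(dt)) = 1.227525; d = 1/u = 0.814647
p = (exp((r-q)*dt) - d) / (u - d) = 0.491071
Discount per step: exp(-r*dt) = 0.982898
Stock lattice S(k, i) with i counting down-moves:
  k=0: S(0,0) = 1.1000
  k=1: S(1,0) = 1.3503; S(1,1) = 0.8961
  k=2: S(2,0) = 1.6575; S(2,1) = 1.1000; S(2,2) = 0.7300
  k=3: S(3,0) = 2.0346; S(3,1) = 1.3503; S(3,2) = 0.8961; S(3,3) = 0.5947
  k=4: S(4,0) = 2.4975; S(4,1) = 1.6575; S(4,2) = 1.1000; S(4,3) = 0.7300; S(4,4) = 0.4845
Terminal payoffs V(N, i) = max(K - S_T, 0):
  V(4,0) = 0.000000; V(4,1) = 0.000000; V(4,2) = 0.000000; V(4,3) = 0.359985; V(4,4) = 0.605525
Backward induction: V(k, i) = exp(-r*dt) * [p * V(k+1, i) + (1-p) * V(k+1, i+1)].
  V(3,0) = exp(-r*dt) * [p*0.000000 + (1-p)*0.000000] = 0.000000
  V(3,1) = exp(-r*dt) * [p*0.000000 + (1-p)*0.000000] = 0.000000
  V(3,2) = exp(-r*dt) * [p*0.000000 + (1-p)*0.359985] = 0.180073
  V(3,3) = exp(-r*dt) * [p*0.359985 + (1-p)*0.605525] = 0.476654
  V(2,0) = exp(-r*dt) * [p*0.000000 + (1-p)*0.000000] = 0.000000
  V(2,1) = exp(-r*dt) * [p*0.000000 + (1-p)*0.180073] = 0.090077
  V(2,2) = exp(-r*dt) * [p*0.180073 + (1-p)*0.476654] = 0.325351
  V(1,0) = exp(-r*dt) * [p*0.000000 + (1-p)*0.090077] = 0.045059
  V(1,1) = exp(-r*dt) * [p*0.090077 + (1-p)*0.325351] = 0.206226
  V(0,0) = exp(-r*dt) * [p*0.045059 + (1-p)*0.206226] = 0.124908

Answer: Price = V(0,0) = 0.1249


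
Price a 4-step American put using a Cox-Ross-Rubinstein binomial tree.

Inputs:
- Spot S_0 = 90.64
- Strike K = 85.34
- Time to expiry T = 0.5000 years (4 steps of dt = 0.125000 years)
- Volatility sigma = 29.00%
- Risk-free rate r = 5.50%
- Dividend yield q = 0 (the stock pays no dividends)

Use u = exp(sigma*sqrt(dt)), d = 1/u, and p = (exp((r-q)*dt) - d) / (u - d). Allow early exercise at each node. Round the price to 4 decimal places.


dt = T/N = 0.125000
u = exp(sigma*sqrt(dt)) = 1.107971; d = 1/u = 0.902551
p = (exp((r-q)*dt) - d) / (u - d) = 0.507973
Discount per step: exp(-r*dt) = 0.993149
Stock lattice S(k, i) with i counting down-moves:
  k=0: S(0,0) = 90.6400
  k=1: S(1,0) = 100.4265; S(1,1) = 81.8072
  k=2: S(2,0) = 111.2697; S(2,1) = 90.6400; S(2,2) = 73.8351
  k=3: S(3,0) = 123.2836; S(3,1) = 100.4265; S(3,2) = 81.8072; S(3,3) = 66.6399
  k=4: S(4,0) = 136.5946; S(4,1) = 111.2697; S(4,2) = 90.6400; S(4,3) = 73.8351; S(4,4) = 60.1459
Terminal payoffs V(N, i) = max(K - S_T, 0):
  V(4,0) = 0.000000; V(4,1) = 0.000000; V(4,2) = 0.000000; V(4,3) = 11.504869; V(4,4) = 25.194076
Backward induction: V(k, i) = exp(-r*dt) * [p * V(k+1, i) + (1-p) * V(k+1, i+1)]; then take max(V_cont, immediate exercise) for American.
  V(3,0) = exp(-r*dt) * [p*0.000000 + (1-p)*0.000000] = 0.000000; exercise = 0.000000; V(3,0) = max -> 0.000000
  V(3,1) = exp(-r*dt) * [p*0.000000 + (1-p)*0.000000] = 0.000000; exercise = 0.000000; V(3,1) = max -> 0.000000
  V(3,2) = exp(-r*dt) * [p*0.000000 + (1-p)*11.504869] = 5.621921; exercise = 3.532810; V(3,2) = max -> 5.621921
  V(3,3) = exp(-r*dt) * [p*11.504869 + (1-p)*25.194076] = 18.115355; exercise = 18.700055; V(3,3) = max -> 18.700055
  V(2,0) = exp(-r*dt) * [p*0.000000 + (1-p)*0.000000] = 0.000000; exercise = 0.000000; V(2,0) = max -> 0.000000
  V(2,1) = exp(-r*dt) * [p*0.000000 + (1-p)*5.621921] = 2.747185; exercise = 0.000000; V(2,1) = max -> 2.747185
  V(2,2) = exp(-r*dt) * [p*5.621921 + (1-p)*18.700055] = 11.974110; exercise = 11.504869; V(2,2) = max -> 11.974110
  V(1,0) = exp(-r*dt) * [p*0.000000 + (1-p)*2.747185] = 1.342428; exercise = 0.000000; V(1,0) = max -> 1.342428
  V(1,1) = exp(-r*dt) * [p*2.747185 + (1-p)*11.974110] = 7.237154; exercise = 3.532810; V(1,1) = max -> 7.237154
  V(0,0) = exp(-r*dt) * [p*1.342428 + (1-p)*7.237154] = 4.213723; exercise = 0.000000; V(0,0) = max -> 4.213723

Answer: Price = V(0,0) = 4.2137


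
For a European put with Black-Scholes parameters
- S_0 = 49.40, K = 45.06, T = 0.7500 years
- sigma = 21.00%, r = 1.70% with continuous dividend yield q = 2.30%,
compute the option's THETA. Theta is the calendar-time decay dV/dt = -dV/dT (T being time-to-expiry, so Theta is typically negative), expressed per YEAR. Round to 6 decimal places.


d1 = 0.5718131457; d2 = 0.3899478109
phi(d1) = 0.3387734548; exp(-qT) = 0.9828979294; exp(-rT) = 0.9873309369
Theta = -S*exp(-qT)*phi(d1)*sigma/(2*sqrt(T)) + r*K*exp(-rT)*N(-d2) - q*S*exp(-qT)*N(-d1)
N(-d1) = 0.2837242852; N(-d2) = 0.3482875694; sqrt(T) = 0.8660254038
Term 1 = -49.4000 * 0.9828979294 * 0.3387734548 * 0.2100 / (2 * 0.8660254038) = -1.9943593314
Term 2 = 0.0170 * 45.0600 * 0.9873309369 * 0.3482875694 = 0.2634151981
Term 3 = -0.0230 * 49.4000 * 0.9828979294 * 0.2837242852 = -0.3168543805
Theta = -1.9943593314 + (0.2634151981) + (-0.3168543805) = -2.047799

Answer: Theta = -2.047799


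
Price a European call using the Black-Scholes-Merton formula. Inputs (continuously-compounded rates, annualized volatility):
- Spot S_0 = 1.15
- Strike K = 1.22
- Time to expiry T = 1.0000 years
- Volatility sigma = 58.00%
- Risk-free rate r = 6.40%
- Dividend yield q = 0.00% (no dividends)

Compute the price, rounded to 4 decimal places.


Answer: Price = 0.2646

Derivation:
d1 = (ln(S/K) + (r - q + 0.5*sigma^2) * T) / (sigma * sqrt(T)) = 0.29846739
d2 = d1 - sigma * sqrt(T) = -0.28153261
exp(-rT) = 0.93800500; exp(-qT) = 1.00000000
C = S_0 * exp(-qT) * N(d1) - K * exp(-rT) * N(d2)
N(d1) = 0.61732677; N(d2) = 0.38915096
C = 1.1500 * 1.00000000 * 0.61732677 - 1.2200 * 0.93800500 * 0.38915096 = 0.2646


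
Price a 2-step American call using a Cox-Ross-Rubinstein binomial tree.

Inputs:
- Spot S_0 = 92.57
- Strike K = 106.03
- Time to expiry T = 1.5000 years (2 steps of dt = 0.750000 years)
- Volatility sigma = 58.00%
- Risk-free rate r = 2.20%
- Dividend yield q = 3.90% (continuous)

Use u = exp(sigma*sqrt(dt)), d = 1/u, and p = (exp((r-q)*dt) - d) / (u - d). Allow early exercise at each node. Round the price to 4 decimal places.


dt = T/N = 0.750000
u = exp(sigma*sqrt(dt)) = 1.652509; d = 1/u = 0.605140
p = (exp((r-q)*dt) - d) / (u - d) = 0.364905
Discount per step: exp(-r*dt) = 0.983635
Stock lattice S(k, i) with i counting down-moves:
  k=0: S(0,0) = 92.5700
  k=1: S(1,0) = 152.9728; S(1,1) = 56.0178
  k=2: S(2,0) = 252.7889; S(2,1) = 92.5700; S(2,2) = 33.8987
Terminal payoffs V(N, i) = max(S_T - K, 0):
  V(2,0) = 146.758857; V(2,1) = 0.000000; V(2,2) = 0.000000
Backward induction: V(k, i) = exp(-r*dt) * [p * V(k+1, i) + (1-p) * V(k+1, i+1)]; then take max(V_cont, immediate exercise) for American.
  V(1,0) = exp(-r*dt) * [p*146.758857 + (1-p)*0.000000] = 52.676732; exercise = 46.942757; V(1,0) = max -> 52.676732
  V(1,1) = exp(-r*dt) * [p*0.000000 + (1-p)*0.000000] = 0.000000; exercise = 0.000000; V(1,1) = max -> 0.000000
  V(0,0) = exp(-r*dt) * [p*52.676732 + (1-p)*0.000000] = 18.907466; exercise = 0.000000; V(0,0) = max -> 18.907466

Answer: Price = V(0,0) = 18.9075


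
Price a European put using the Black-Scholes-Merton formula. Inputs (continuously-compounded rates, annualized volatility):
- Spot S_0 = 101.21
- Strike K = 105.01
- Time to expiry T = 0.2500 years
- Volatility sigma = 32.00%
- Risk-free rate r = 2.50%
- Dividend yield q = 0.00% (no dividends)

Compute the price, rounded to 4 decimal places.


Answer: Price = 8.2459

Derivation:
d1 = (ln(S/K) + (r - q + 0.5*sigma^2) * T) / (sigma * sqrt(T)) = -0.11130011
d2 = d1 - sigma * sqrt(T) = -0.27130011
exp(-rT) = 0.99376949; exp(-qT) = 1.00000000
P = K * exp(-rT) * N(-d2) - S_0 * exp(-qT) * N(-d1)
N(-d1) = 0.54431082; N(-d2) = 0.60691989
P = 105.0100 * 0.99376949 * 0.60691989 - 101.2100 * 1.00000000 * 0.54431082 = 8.2459


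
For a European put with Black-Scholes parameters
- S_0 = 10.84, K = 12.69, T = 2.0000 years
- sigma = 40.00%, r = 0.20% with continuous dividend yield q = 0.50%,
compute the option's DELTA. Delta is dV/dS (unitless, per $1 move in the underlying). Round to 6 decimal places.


d1 = -0.0063132009; d2 = -0.5719986258
phi(d1) = 0.3989343303; exp(-qT) = 0.9900498337; exp(-rT) = 0.9960079893
N(-d1) = 0.5025185860
Delta = -exp(-qT) * N(-d1) = -0.9900498337 * 0.5025185860 = -0.497518

Answer: Delta = -0.497518


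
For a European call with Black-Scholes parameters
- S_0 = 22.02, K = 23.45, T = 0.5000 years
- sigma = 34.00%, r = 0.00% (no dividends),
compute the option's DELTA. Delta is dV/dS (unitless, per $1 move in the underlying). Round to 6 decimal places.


Answer: Delta = 0.443737

Derivation:
d1 = -0.1415018982; d2 = -0.3819182038
phi(d1) = 0.3949682383; exp(-qT) = 1.0000000000; exp(-rT) = 1.0000000000
N(d1) = 0.4437367303
Delta = exp(-qT) * N(d1) = 1.0000000000 * 0.4437367303 = 0.443737


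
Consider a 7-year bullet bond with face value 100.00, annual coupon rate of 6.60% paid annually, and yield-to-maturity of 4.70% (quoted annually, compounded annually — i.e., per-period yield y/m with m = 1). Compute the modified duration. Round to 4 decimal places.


Coupon per period c = face * coupon_rate / m = 6.600000
Periods per year m = 1; per-period yield y/m = 0.047000
Number of cashflows N = 7
Cashflows (t years, CF_t, discount factor 1/(1+y/m)^(m*t), PV):
  t = 1.0000: CF_t = 6.600000, DF = 0.955110, PV = 6.303725
  t = 2.0000: CF_t = 6.600000, DF = 0.912235, PV = 6.020750
  t = 3.0000: CF_t = 6.600000, DF = 0.871284, PV = 5.750477
  t = 4.0000: CF_t = 6.600000, DF = 0.832172, PV = 5.492337
  t = 5.0000: CF_t = 6.600000, DF = 0.794816, PV = 5.245785
  t = 6.0000: CF_t = 6.600000, DF = 0.759137, PV = 5.010301
  t = 7.0000: CF_t = 106.600000, DF = 0.725059, PV = 77.291268
Price P = sum_t PV_t = 111.114644
First compute Macaulay numerator sum_t t * PV_t:
  t * PV_t at t = 1.0000: 6.303725
  t * PV_t at t = 2.0000: 12.041499
  t * PV_t at t = 3.0000: 17.251432
  t * PV_t at t = 4.0000: 21.969350
  t * PV_t at t = 5.0000: 26.228927
  t * PV_t at t = 6.0000: 30.061808
  t * PV_t at t = 7.0000: 541.038877
Macaulay duration D = 654.895618 / 111.114644 = 5.893873
Modified duration = D / (1 + y/m) = 5.893873 / (1 + 0.047000) = 5.629296

Answer: Modified duration = 5.6293


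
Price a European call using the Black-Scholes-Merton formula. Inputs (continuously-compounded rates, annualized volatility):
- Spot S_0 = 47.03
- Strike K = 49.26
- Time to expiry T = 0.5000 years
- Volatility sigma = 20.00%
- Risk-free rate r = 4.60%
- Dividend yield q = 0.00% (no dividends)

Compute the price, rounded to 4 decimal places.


Answer: Price = 2.1638

Derivation:
d1 = (ln(S/K) + (r - q + 0.5*sigma^2) * T) / (sigma * sqrt(T)) = -0.09423398
d2 = d1 - sigma * sqrt(T) = -0.23565533
exp(-rT) = 0.97726248; exp(-qT) = 1.00000000
C = S_0 * exp(-qT) * N(d1) - K * exp(-rT) * N(d2)
N(d1) = 0.46246165; N(d2) = 0.40685007
C = 47.0300 * 1.00000000 * 0.46246165 - 49.2600 * 0.97726248 * 0.40685007 = 2.1638


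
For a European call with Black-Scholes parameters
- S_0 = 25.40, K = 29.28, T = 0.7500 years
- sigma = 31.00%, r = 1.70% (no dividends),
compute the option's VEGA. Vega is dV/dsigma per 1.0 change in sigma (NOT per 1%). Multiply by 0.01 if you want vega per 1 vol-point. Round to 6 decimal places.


d1 = -0.3477809589; d2 = -0.6162488341
phi(d1) = 0.3755309713; exp(-qT) = 1.0000000000; exp(-rT) = 0.9873309369
Vega = S * exp(-qT) * phi(d1) * sqrt(T) = 25.4000 * 1.0000000000 * 0.3755309713 * 0.8660254038 = 8.260572

Answer: Vega = 8.260572


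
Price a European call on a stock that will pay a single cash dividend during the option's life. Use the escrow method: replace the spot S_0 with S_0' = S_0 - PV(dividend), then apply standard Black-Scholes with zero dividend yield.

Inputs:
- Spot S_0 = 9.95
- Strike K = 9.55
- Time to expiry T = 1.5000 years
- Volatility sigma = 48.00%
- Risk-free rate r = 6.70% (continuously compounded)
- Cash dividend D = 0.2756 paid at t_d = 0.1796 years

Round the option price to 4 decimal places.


PV(D) = D * exp(-r * t_d) = 0.2756 * 0.98803891 = 0.27230352
S_0' = S_0 - PV(D) = 9.9500 - 0.27230352 = 9.67769648
d1 = (ln(S_0'/K) + (r + sigma^2/2)*T) / (sigma*sqrt(T)) = 0.48748716
d2 = d1 - sigma*sqrt(T) = -0.10039038
exp(-rT) = 0.90438511
N(d1) = 0.68704343; N(d2) = 0.46001720
C = S_0' * N(d1) - K * exp(-rT) * N(d2) = 9.67769648 * 0.68704343 - 9.5500 * 0.90438511 * 0.46001720 = 2.6759

Answer: Price = 2.6759


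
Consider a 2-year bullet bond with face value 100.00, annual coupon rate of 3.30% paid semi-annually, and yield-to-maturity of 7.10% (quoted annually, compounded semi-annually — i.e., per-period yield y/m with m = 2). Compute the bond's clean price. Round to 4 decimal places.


Answer: Price = 93.0294

Derivation:
Coupon per period c = face * coupon_rate / m = 1.650000
Periods per year m = 2; per-period yield y/m = 0.035500
Number of cashflows N = 4
Cashflows (t years, CF_t, discount factor 1/(1+y/m)^(m*t), PV):
  t = 0.5000: CF_t = 1.650000, DF = 0.965717, PV = 1.593433
  t = 1.0000: CF_t = 1.650000, DF = 0.932609, PV = 1.538806
  t = 1.5000: CF_t = 1.650000, DF = 0.900637, PV = 1.486051
  t = 2.0000: CF_t = 101.650000, DF = 0.869760, PV = 88.411136
Price P = sum_t PV_t = 93.029425


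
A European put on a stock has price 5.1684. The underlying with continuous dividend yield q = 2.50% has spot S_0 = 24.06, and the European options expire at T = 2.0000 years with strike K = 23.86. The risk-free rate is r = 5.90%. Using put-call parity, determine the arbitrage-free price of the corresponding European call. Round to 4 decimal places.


Put-call parity: C - P = S_0 * exp(-qT) - K * exp(-rT).
S_0 * exp(-qT) = 24.0600 * 0.95122942 = 22.88657995
K * exp(-rT) = 23.8600 * 0.88869605 = 21.20428782
C = P + S*exp(-qT) - K*exp(-rT)
C = 5.1684 + 22.88657995 - 21.20428782 = 6.8507

Answer: Call price = 6.8507


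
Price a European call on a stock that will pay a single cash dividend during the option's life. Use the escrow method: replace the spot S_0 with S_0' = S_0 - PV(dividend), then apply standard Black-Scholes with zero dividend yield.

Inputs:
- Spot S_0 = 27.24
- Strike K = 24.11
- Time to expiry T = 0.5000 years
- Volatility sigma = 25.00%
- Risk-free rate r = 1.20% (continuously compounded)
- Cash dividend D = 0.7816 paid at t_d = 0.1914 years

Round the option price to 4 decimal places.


Answer: Price = 3.2935

Derivation:
PV(D) = D * exp(-r * t_d) = 0.7816 * 0.99770584 = 0.77980688
S_0' = S_0 - PV(D) = 27.2400 - 0.77980688 = 26.46019312
d1 = (ln(S_0'/K) + (r + sigma^2/2)*T) / (sigma*sqrt(T)) = 0.64850044
d2 = d1 - sigma*sqrt(T) = 0.47172375
exp(-rT) = 0.99401796
N(d1) = 0.74166934; N(d2) = 0.68143801
C = S_0' * N(d1) - K * exp(-rT) * N(d2) = 26.46019312 * 0.74166934 - 24.1100 * 0.99401796 * 0.68143801 = 3.2935


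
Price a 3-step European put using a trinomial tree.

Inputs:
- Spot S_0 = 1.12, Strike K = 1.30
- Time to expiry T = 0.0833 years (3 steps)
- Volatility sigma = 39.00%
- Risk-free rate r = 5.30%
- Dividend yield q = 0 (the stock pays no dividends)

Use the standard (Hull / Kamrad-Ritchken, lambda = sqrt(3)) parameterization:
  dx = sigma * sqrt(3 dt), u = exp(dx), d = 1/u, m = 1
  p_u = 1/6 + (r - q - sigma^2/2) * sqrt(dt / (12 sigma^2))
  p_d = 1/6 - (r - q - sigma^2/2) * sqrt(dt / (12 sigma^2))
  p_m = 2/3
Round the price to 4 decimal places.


dt = T/N = 0.027767; dx = sigma*sqrt(3*dt) = 0.112561
u = exp(dx) = 1.119140; d = 1/u = 0.893543
p_u = 0.163824, p_m = 0.666667, p_d = 0.169510
Discount per step: exp(-r*dt) = 0.998529
Stock lattice S(k, j) with j the centered position index:
  k=0: S(0,+0) = 1.1200
  k=1: S(1,-1) = 1.0008; S(1,+0) = 1.1200; S(1,+1) = 1.2534
  k=2: S(2,-2) = 0.8942; S(2,-1) = 1.0008; S(2,+0) = 1.1200; S(2,+1) = 1.2534; S(2,+2) = 1.4028
  k=3: S(3,-3) = 0.7990; S(3,-2) = 0.8942; S(3,-1) = 1.0008; S(3,+0) = 1.1200; S(3,+1) = 1.2534; S(3,+2) = 1.4028; S(3,+3) = 1.5699
Terminal payoffs V(N, j) = max(K - S_T, 0):
  V(3,-3) = 0.500968; V(3,-2) = 0.405771; V(3,-1) = 0.299232; V(3,+0) = 0.180000; V(3,+1) = 0.046563; V(3,+2) = 0.000000; V(3,+3) = 0.000000
Backward induction: V(k, j) = exp(-r*dt) * [p_u * V(k+1, j+1) + p_m * V(k+1, j) + p_d * V(k+1, j-1)]
  V(2,-2) = exp(-r*dt) * [p_u*0.299232 + p_m*0.405771 + p_d*0.500968] = 0.403859
  V(2,-1) = exp(-r*dt) * [p_u*0.180000 + p_m*0.299232 + p_d*0.405771] = 0.297320
  V(2,+0) = exp(-r*dt) * [p_u*0.046563 + p_m*0.180000 + p_d*0.299232] = 0.178089
  V(2,+1) = exp(-r*dt) * [p_u*0.000000 + p_m*0.046563 + p_d*0.180000] = 0.061463
  V(2,+2) = exp(-r*dt) * [p_u*0.000000 + p_m*0.000000 + p_d*0.046563] = 0.007881
  V(1,-1) = exp(-r*dt) * [p_u*0.178089 + p_m*0.297320 + p_d*0.403859] = 0.295412
  V(1,+0) = exp(-r*dt) * [p_u*0.061463 + p_m*0.178089 + p_d*0.297320] = 0.178930
  V(1,+1) = exp(-r*dt) * [p_u*0.007881 + p_m*0.061463 + p_d*0.178089] = 0.072348
  V(0,+0) = exp(-r*dt) * [p_u*0.072348 + p_m*0.178930 + p_d*0.295412] = 0.180948

Answer: Price = V(0,0) = 0.1809


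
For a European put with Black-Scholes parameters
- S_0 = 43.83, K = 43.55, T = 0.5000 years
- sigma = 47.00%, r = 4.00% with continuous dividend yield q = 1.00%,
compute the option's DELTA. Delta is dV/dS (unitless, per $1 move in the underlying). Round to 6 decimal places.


d1 = 0.2305884575; d2 = -0.1017517296
phi(d1) = 0.3884759361; exp(-qT) = 0.9950124792; exp(-rT) = 0.9801986733
N(-d1) = 0.4088172678
Delta = -exp(-qT) * N(-d1) = -0.9950124792 * 0.4088172678 = -0.406778

Answer: Delta = -0.406778


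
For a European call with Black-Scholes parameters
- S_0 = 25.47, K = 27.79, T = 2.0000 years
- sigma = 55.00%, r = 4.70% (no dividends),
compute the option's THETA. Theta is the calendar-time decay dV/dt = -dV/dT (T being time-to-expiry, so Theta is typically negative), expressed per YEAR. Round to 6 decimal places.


Answer: Theta = -2.244055

Derivation:
d1 = 0.3976833401; d2 = -0.3801341192
phi(d1) = 0.3686105720; exp(-qT) = 1.0000000000; exp(-rT) = 0.9102827622
Theta = -S*exp(-qT)*phi(d1)*sigma/(2*sqrt(T)) - r*K*exp(-rT)*N(d2) + q*S*exp(-qT)*N(d1)
N(d1) = 0.6545681903; N(d2) = 0.3519229300; sqrt(T) = 1.4142135624
Term 1 = -25.4700 * 1.0000000000 * 0.3686105720 * 0.5500 / (2 * 1.4142135624) = -1.8256369954
Term 2 = -0.0470 * 27.7900 * 0.9102827622 * 0.3519229300 = -0.4184179315
Term 3 = 0 (no dividend yield, q = 0)
Theta = -1.8256369954 + (-0.4184179315) + (0.0000000000) = -2.244055


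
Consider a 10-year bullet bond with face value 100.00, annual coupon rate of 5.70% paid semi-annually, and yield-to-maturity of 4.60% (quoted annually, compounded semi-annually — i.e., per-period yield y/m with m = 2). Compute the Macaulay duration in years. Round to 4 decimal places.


Coupon per period c = face * coupon_rate / m = 2.850000
Periods per year m = 2; per-period yield y/m = 0.023000
Number of cashflows N = 20
Cashflows (t years, CF_t, discount factor 1/(1+y/m)^(m*t), PV):
  t = 0.5000: CF_t = 2.850000, DF = 0.977517, PV = 2.785924
  t = 1.0000: CF_t = 2.850000, DF = 0.955540, PV = 2.723288
  t = 1.5000: CF_t = 2.850000, DF = 0.934056, PV = 2.662061
  t = 2.0000: CF_t = 2.850000, DF = 0.913056, PV = 2.602210
  t = 2.5000: CF_t = 2.850000, DF = 0.892528, PV = 2.543705
  t = 3.0000: CF_t = 2.850000, DF = 0.872461, PV = 2.486515
  t = 3.5000: CF_t = 2.850000, DF = 0.852846, PV = 2.430611
  t = 4.0000: CF_t = 2.850000, DF = 0.833671, PV = 2.375964
  t = 4.5000: CF_t = 2.850000, DF = 0.814928, PV = 2.322545
  t = 5.0000: CF_t = 2.850000, DF = 0.796606, PV = 2.270328
  t = 5.5000: CF_t = 2.850000, DF = 0.778696, PV = 2.219284
  t = 6.0000: CF_t = 2.850000, DF = 0.761189, PV = 2.169388
  t = 6.5000: CF_t = 2.850000, DF = 0.744075, PV = 2.120614
  t = 7.0000: CF_t = 2.850000, DF = 0.727346, PV = 2.072936
  t = 7.5000: CF_t = 2.850000, DF = 0.710993, PV = 2.026331
  t = 8.0000: CF_t = 2.850000, DF = 0.695008, PV = 1.980773
  t = 8.5000: CF_t = 2.850000, DF = 0.679382, PV = 1.936240
  t = 9.0000: CF_t = 2.850000, DF = 0.664108, PV = 1.892707
  t = 9.5000: CF_t = 2.850000, DF = 0.649177, PV = 1.850154
  t = 10.0000: CF_t = 102.850000, DF = 0.634581, PV = 65.266695
Price P = sum_t PV_t = 108.738271
Macaulay numerator sum_t t * PV_t:
  t * PV_t at t = 0.5000: 1.392962
  t * PV_t at t = 1.0000: 2.723288
  t * PV_t at t = 1.5000: 3.993091
  t * PV_t at t = 2.0000: 5.204420
  t * PV_t at t = 2.5000: 6.359262
  t * PV_t at t = 3.0000: 7.459545
  t * PV_t at t = 3.5000: 8.507138
  t * PV_t at t = 4.0000: 9.503855
  t * PV_t at t = 4.5000: 10.451453
  t * PV_t at t = 5.0000: 11.351638
  t * PV_t at t = 5.5000: 12.206062
  t * PV_t at t = 6.0000: 13.016329
  t * PV_t at t = 6.5000: 13.783991
  t * PV_t at t = 7.0000: 14.510555
  t * PV_t at t = 7.5000: 15.197481
  t * PV_t at t = 8.0000: 15.846184
  t * PV_t at t = 8.5000: 16.458036
  t * PV_t at t = 9.0000: 17.034366
  t * PV_t at t = 9.5000: 17.576461
  t * PV_t at t = 10.0000: 652.666951
Macaulay duration D = (sum_t t * PV_t) / P = 855.243066 / 108.738271 = 7.865152

Answer: Macaulay duration = 7.8652 years


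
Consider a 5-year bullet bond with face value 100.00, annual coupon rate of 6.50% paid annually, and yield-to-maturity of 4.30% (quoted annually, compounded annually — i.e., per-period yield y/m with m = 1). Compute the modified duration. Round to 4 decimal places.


Answer: Modified duration = 4.2712

Derivation:
Coupon per period c = face * coupon_rate / m = 6.500000
Periods per year m = 1; per-period yield y/m = 0.043000
Number of cashflows N = 5
Cashflows (t years, CF_t, discount factor 1/(1+y/m)^(m*t), PV):
  t = 1.0000: CF_t = 6.500000, DF = 0.958773, PV = 6.232023
  t = 2.0000: CF_t = 6.500000, DF = 0.919245, PV = 5.975094
  t = 3.0000: CF_t = 6.500000, DF = 0.881347, PV = 5.728757
  t = 4.0000: CF_t = 6.500000, DF = 0.845012, PV = 5.492577
  t = 5.0000: CF_t = 106.500000, DF = 0.810174, PV = 86.283562
Price P = sum_t PV_t = 109.712013
First compute Macaulay numerator sum_t t * PV_t:
  t * PV_t at t = 1.0000: 6.232023
  t * PV_t at t = 2.0000: 11.950188
  t * PV_t at t = 3.0000: 17.186272
  t * PV_t at t = 4.0000: 21.970306
  t * PV_t at t = 5.0000: 431.417810
Macaulay duration D = 488.756600 / 109.712013 = 4.454905
Modified duration = D / (1 + y/m) = 4.454905 / (1 + 0.043000) = 4.271242


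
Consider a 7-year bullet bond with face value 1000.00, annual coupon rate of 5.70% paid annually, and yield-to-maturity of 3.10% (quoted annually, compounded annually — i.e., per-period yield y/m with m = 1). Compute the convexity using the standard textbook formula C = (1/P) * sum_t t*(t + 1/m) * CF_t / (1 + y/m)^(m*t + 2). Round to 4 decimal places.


Coupon per period c = face * coupon_rate / m = 57.000000
Periods per year m = 1; per-period yield y/m = 0.031000
Number of cashflows N = 7
Cashflows (t years, CF_t, discount factor 1/(1+y/m)^(m*t), PV):
  t = 1.0000: CF_t = 57.000000, DF = 0.969932, PV = 55.286130
  t = 2.0000: CF_t = 57.000000, DF = 0.940768, PV = 53.623792
  t = 3.0000: CF_t = 57.000000, DF = 0.912481, PV = 52.011438
  t = 4.0000: CF_t = 57.000000, DF = 0.885045, PV = 50.447563
  t = 5.0000: CF_t = 57.000000, DF = 0.858434, PV = 48.930711
  t = 6.0000: CF_t = 57.000000, DF = 0.832622, PV = 47.459468
  t = 7.0000: CF_t = 1057.000000, DF = 0.807587, PV = 853.619506
Price P = sum_t PV_t = 1161.378608
Convexity numerator sum_t t*(t + 1/m) * CF_t / (1+y/m)^(m*t + 2):
  t = 1.0000: term = 104.022876
  t = 2.0000: term = 302.685380
  t = 3.0000: term = 587.168536
  t = 4.0000: term = 949.189356
  t = 5.0000: term = 1380.973845
  t = 6.0000: term = 1875.231216
  t = 7.0000: term = 44971.256998
Convexity = (1/P) * sum = 50170.528207 / 1161.378608 = 43.199115

Answer: Convexity = 43.1991


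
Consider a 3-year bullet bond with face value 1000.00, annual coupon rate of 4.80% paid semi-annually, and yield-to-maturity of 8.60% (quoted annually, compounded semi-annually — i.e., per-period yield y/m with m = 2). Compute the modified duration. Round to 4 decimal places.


Coupon per period c = face * coupon_rate / m = 24.000000
Periods per year m = 2; per-period yield y/m = 0.043000
Number of cashflows N = 6
Cashflows (t years, CF_t, discount factor 1/(1+y/m)^(m*t), PV):
  t = 0.5000: CF_t = 24.000000, DF = 0.958773, PV = 23.010547
  t = 1.0000: CF_t = 24.000000, DF = 0.919245, PV = 22.061885
  t = 1.5000: CF_t = 24.000000, DF = 0.881347, PV = 21.152335
  t = 2.0000: CF_t = 24.000000, DF = 0.845012, PV = 20.280283
  t = 2.5000: CF_t = 24.000000, DF = 0.810174, PV = 19.444183
  t = 3.0000: CF_t = 1024.000000, DF = 0.776773, PV = 795.415603
Price P = sum_t PV_t = 901.364836
First compute Macaulay numerator sum_t t * PV_t:
  t * PV_t at t = 0.5000: 11.505273
  t * PV_t at t = 1.0000: 22.061885
  t * PV_t at t = 1.5000: 31.728503
  t * PV_t at t = 2.0000: 40.560566
  t * PV_t at t = 2.5000: 48.610457
  t * PV_t at t = 3.0000: 2386.246810
Macaulay duration D = 2540.713494 / 901.364836 = 2.818740
Modified duration = D / (1 + y/m) = 2.818740 / (1 + 0.043000) = 2.702532

Answer: Modified duration = 2.7025


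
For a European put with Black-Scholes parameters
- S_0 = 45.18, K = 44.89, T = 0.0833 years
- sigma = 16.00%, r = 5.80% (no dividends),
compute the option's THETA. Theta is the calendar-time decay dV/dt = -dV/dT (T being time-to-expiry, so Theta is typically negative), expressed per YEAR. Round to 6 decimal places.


d1 = 0.2671594495; d2 = 0.2209806665
phi(d1) = 0.3849562379; exp(-qT) = 1.0000000000; exp(-rT) = 0.9951802524
Theta = -S*exp(-qT)*phi(d1)*sigma/(2*sqrt(T)) + r*K*exp(-rT)*N(-d2) - q*S*exp(-qT)*N(-d1)
N(-d1) = 0.3946731982; N(-d2) = 0.4125537434; sqrt(T) = 0.2886173938
Term 1 = -45.1800 * 1.0000000000 * 0.3849562379 * 0.1600 / (2 * 0.2886173938) = -4.8208661576
Term 2 = 0.0580 * 44.8900 * 0.9951802524 * 0.4125537434 = 1.0689561266
Term 3 = 0 (no dividend yield, q = 0)
Theta = -4.8208661576 + (1.0689561266) + (0.0000000000) = -3.751910

Answer: Theta = -3.751910


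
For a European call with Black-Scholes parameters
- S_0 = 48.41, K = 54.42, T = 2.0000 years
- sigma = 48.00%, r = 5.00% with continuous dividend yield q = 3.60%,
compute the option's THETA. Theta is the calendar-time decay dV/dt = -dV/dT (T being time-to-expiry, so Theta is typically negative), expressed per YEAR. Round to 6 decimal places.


Answer: Theta = -2.825103

Derivation:
d1 = 0.2082645589; d2 = -0.4705579510
phi(d1) = 0.3903835364; exp(-qT) = 0.9305308958; exp(-rT) = 0.9048374180
Theta = -S*exp(-qT)*phi(d1)*sigma/(2*sqrt(T)) - r*K*exp(-rT)*N(d2) + q*S*exp(-qT)*N(d1)
N(d1) = 0.5824887986; N(d2) = 0.3189782207; sqrt(T) = 1.4142135624
Term 1 = -48.4100 * 0.9305308958 * 0.3903835364 * 0.4800 / (2 * 1.4142135624) = -2.9843765425
Term 2 = -0.0500 * 54.4200 * 0.9048374180 * 0.3189782207 = -0.7853443520
Term 3 = 0.0360 * 48.4100 * 0.9305308958 * 0.5824887986 = 0.9446174387
Theta = -2.9843765425 + (-0.7853443520) + (0.9446174387) = -2.825103


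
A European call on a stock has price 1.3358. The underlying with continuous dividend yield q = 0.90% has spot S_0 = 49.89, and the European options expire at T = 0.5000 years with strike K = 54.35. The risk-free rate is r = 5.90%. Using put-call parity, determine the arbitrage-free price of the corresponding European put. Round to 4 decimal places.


Answer: Put price = 4.4399

Derivation:
Put-call parity: C - P = S_0 * exp(-qT) - K * exp(-rT).
S_0 * exp(-qT) = 49.8900 * 0.99551011 = 49.66599938
K * exp(-rT) = 54.3500 * 0.97093088 = 52.77009320
P = C - S*exp(-qT) + K*exp(-rT)
P = 1.3358 - 49.66599938 + 52.77009320 = 4.4399


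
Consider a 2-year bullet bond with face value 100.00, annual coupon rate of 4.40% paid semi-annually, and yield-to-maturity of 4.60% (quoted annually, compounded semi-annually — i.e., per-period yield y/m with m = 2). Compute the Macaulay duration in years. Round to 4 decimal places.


Coupon per period c = face * coupon_rate / m = 2.200000
Periods per year m = 2; per-period yield y/m = 0.023000
Number of cashflows N = 4
Cashflows (t years, CF_t, discount factor 1/(1+y/m)^(m*t), PV):
  t = 0.5000: CF_t = 2.200000, DF = 0.977517, PV = 2.150538
  t = 1.0000: CF_t = 2.200000, DF = 0.955540, PV = 2.102187
  t = 1.5000: CF_t = 2.200000, DF = 0.934056, PV = 2.054924
  t = 2.0000: CF_t = 102.200000, DF = 0.913056, PV = 93.314334
Price P = sum_t PV_t = 99.621983
Macaulay numerator sum_t t * PV_t:
  t * PV_t at t = 0.5000: 1.075269
  t * PV_t at t = 1.0000: 2.102187
  t * PV_t at t = 1.5000: 3.082386
  t * PV_t at t = 2.0000: 186.628668
Macaulay duration D = (sum_t t * PV_t) / P = 192.888510 / 99.621983 = 1.936204

Answer: Macaulay duration = 1.9362 years


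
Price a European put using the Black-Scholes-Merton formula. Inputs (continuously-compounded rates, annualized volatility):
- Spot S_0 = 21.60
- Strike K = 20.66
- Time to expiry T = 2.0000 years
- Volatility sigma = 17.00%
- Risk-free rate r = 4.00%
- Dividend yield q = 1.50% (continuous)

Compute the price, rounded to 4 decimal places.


d1 = (ln(S/K) + (r - q + 0.5*sigma^2) * T) / (sigma * sqrt(T)) = 0.51325076
d2 = d1 - sigma * sqrt(T) = 0.27283445
exp(-rT) = 0.92311635; exp(-qT) = 0.97044553
P = K * exp(-rT) * N(-d2) - S_0 * exp(-qT) * N(-d1)
N(-d1) = 0.30388796; N(-d2) = 0.39249024
P = 20.6600 * 0.92311635 * 0.39249024 - 21.6000 * 0.97044553 * 0.30388796 = 1.1154

Answer: Price = 1.1154


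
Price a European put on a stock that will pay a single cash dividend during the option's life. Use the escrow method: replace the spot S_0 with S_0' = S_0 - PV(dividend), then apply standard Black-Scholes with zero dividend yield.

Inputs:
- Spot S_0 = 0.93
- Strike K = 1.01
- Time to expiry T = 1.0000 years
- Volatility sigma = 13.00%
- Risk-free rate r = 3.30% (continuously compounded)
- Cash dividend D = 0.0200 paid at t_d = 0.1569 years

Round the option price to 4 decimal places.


PV(D) = D * exp(-r * t_d) = 0.0200 * 0.99483568 = 0.01989671
S_0' = S_0 - PV(D) = 0.9300 - 0.01989671 = 0.91010329
d1 = (ln(S_0'/K) + (r + sigma^2/2)*T) / (sigma*sqrt(T)) = -0.48228858
d2 = d1 - sigma*sqrt(T) = -0.61228858
exp(-rT) = 0.96753856
N(-d1) = 0.68519952; N(-d2) = 0.72982658
P = K * exp(-rT) * N(-d2) - S_0' * N(-d1) = 1.0100 * 0.96753856 * 0.72982658 - 0.91010329 * 0.68519952 = 0.0896

Answer: Price = 0.0896


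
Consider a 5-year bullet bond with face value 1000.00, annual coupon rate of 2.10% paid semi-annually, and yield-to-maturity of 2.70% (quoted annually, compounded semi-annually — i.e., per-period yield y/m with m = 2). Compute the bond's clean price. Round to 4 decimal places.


Coupon per period c = face * coupon_rate / m = 10.500000
Periods per year m = 2; per-period yield y/m = 0.013500
Number of cashflows N = 10
Cashflows (t years, CF_t, discount factor 1/(1+y/m)^(m*t), PV):
  t = 0.5000: CF_t = 10.500000, DF = 0.986680, PV = 10.360138
  t = 1.0000: CF_t = 10.500000, DF = 0.973537, PV = 10.222139
  t = 1.5000: CF_t = 10.500000, DF = 0.960569, PV = 10.085979
  t = 2.0000: CF_t = 10.500000, DF = 0.947774, PV = 9.951632
  t = 2.5000: CF_t = 10.500000, DF = 0.935150, PV = 9.819074
  t = 3.0000: CF_t = 10.500000, DF = 0.922694, PV = 9.688282
  t = 3.5000: CF_t = 10.500000, DF = 0.910403, PV = 9.559233
  t = 4.0000: CF_t = 10.500000, DF = 0.898276, PV = 9.431902
  t = 4.5000: CF_t = 10.500000, DF = 0.886311, PV = 9.306267
  t = 5.0000: CF_t = 1010.500000, DF = 0.874505, PV = 883.687654
Price P = sum_t PV_t = 972.112300

Answer: Price = 972.1123


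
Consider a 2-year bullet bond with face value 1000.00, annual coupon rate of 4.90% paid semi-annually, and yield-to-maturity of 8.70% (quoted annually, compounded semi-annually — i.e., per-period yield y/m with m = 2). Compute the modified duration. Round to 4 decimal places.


Coupon per period c = face * coupon_rate / m = 24.500000
Periods per year m = 2; per-period yield y/m = 0.043500
Number of cashflows N = 4
Cashflows (t years, CF_t, discount factor 1/(1+y/m)^(m*t), PV):
  t = 0.5000: CF_t = 24.500000, DF = 0.958313, PV = 23.478678
  t = 1.0000: CF_t = 24.500000, DF = 0.918365, PV = 22.499931
  t = 1.5000: CF_t = 24.500000, DF = 0.880081, PV = 21.561984
  t = 2.0000: CF_t = 1024.500000, DF = 0.843393, PV = 864.056515
Price P = sum_t PV_t = 931.597107
First compute Macaulay numerator sum_t t * PV_t:
  t * PV_t at t = 0.5000: 11.739339
  t * PV_t at t = 1.0000: 22.499931
  t * PV_t at t = 1.5000: 32.342976
  t * PV_t at t = 2.0000: 1728.113030
Macaulay duration D = 1794.695276 / 931.597107 = 1.926471
Modified duration = D / (1 + y/m) = 1.926471 / (1 + 0.043500) = 1.846163

Answer: Modified duration = 1.8462


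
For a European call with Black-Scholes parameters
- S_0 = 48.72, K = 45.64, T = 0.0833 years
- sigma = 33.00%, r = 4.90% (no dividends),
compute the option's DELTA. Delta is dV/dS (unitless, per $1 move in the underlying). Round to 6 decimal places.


d1 = 0.7761400744; d2 = 0.6808963344
phi(d1) = 0.2951902425; exp(-qT) = 1.0000000000; exp(-rT) = 0.9959266188
N(d1) = 0.7811668579
Delta = exp(-qT) * N(d1) = 1.0000000000 * 0.7811668579 = 0.781167

Answer: Delta = 0.781167


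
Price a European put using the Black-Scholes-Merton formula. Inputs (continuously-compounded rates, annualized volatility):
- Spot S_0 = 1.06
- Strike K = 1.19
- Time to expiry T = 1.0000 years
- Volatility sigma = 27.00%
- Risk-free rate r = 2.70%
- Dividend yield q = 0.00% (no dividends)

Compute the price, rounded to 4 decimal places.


d1 = (ln(S/K) + (r - q + 0.5*sigma^2) * T) / (sigma * sqrt(T)) = -0.19346074
d2 = d1 - sigma * sqrt(T) = -0.46346074
exp(-rT) = 0.97336124; exp(-qT) = 1.00000000
P = K * exp(-rT) * N(-d2) - S_0 * exp(-qT) * N(-d1)
N(-d1) = 0.57670092; N(-d2) = 0.67848292
P = 1.1900 * 0.97336124 * 0.67848292 - 1.0600 * 1.00000000 * 0.57670092 = 0.1746

Answer: Price = 0.1746


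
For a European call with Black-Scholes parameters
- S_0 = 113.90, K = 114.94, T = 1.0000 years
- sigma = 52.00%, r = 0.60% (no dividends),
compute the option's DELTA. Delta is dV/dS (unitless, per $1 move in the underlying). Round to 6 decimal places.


d1 = 0.2540588796; d2 = -0.2659411204
phi(d1) = 0.3862727741; exp(-qT) = 1.0000000000; exp(-rT) = 0.9940179641
N(d1) = 0.6002749647
Delta = exp(-qT) * N(d1) = 1.0000000000 * 0.6002749647 = 0.600275

Answer: Delta = 0.600275


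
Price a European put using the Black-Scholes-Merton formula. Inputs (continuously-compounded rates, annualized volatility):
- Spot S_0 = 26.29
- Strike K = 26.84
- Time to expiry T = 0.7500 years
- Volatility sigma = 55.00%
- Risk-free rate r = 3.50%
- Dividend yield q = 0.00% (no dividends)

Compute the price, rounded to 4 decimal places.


Answer: Price = 4.8628

Derivation:
d1 = (ln(S/K) + (r - q + 0.5*sigma^2) * T) / (sigma * sqrt(T)) = 0.24979915
d2 = d1 - sigma * sqrt(T) = -0.22651482
exp(-rT) = 0.97409154; exp(-qT) = 1.00000000
P = K * exp(-rT) * N(-d2) - S_0 * exp(-qT) * N(-d1)
N(-d1) = 0.40137134; N(-d2) = 0.58959948
P = 26.8400 * 0.97409154 * 0.58959948 - 26.2900 * 1.00000000 * 0.40137134 = 4.8628


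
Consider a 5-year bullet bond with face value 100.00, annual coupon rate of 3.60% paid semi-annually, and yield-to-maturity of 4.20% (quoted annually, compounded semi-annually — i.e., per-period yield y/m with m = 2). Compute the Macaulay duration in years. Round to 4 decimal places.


Coupon per period c = face * coupon_rate / m = 1.800000
Periods per year m = 2; per-period yield y/m = 0.021000
Number of cashflows N = 10
Cashflows (t years, CF_t, discount factor 1/(1+y/m)^(m*t), PV):
  t = 0.5000: CF_t = 1.800000, DF = 0.979432, PV = 1.762977
  t = 1.0000: CF_t = 1.800000, DF = 0.959287, PV = 1.726716
  t = 1.5000: CF_t = 1.800000, DF = 0.939556, PV = 1.691201
  t = 2.0000: CF_t = 1.800000, DF = 0.920231, PV = 1.656416
  t = 2.5000: CF_t = 1.800000, DF = 0.901304, PV = 1.622347
  t = 3.0000: CF_t = 1.800000, DF = 0.882766, PV = 1.588979
  t = 3.5000: CF_t = 1.800000, DF = 0.864609, PV = 1.556296
  t = 4.0000: CF_t = 1.800000, DF = 0.846826, PV = 1.524286
  t = 4.5000: CF_t = 1.800000, DF = 0.829408, PV = 1.492935
  t = 5.0000: CF_t = 101.800000, DF = 0.812349, PV = 82.697115
Price P = sum_t PV_t = 97.319270
Macaulay numerator sum_t t * PV_t:
  t * PV_t at t = 0.5000: 0.881489
  t * PV_t at t = 1.0000: 1.726716
  t * PV_t at t = 1.5000: 2.536802
  t * PV_t at t = 2.0000: 3.312833
  t * PV_t at t = 2.5000: 4.055868
  t * PV_t at t = 3.0000: 4.766936
  t * PV_t at t = 3.5000: 5.447037
  t * PV_t at t = 4.0000: 6.097146
  t * PV_t at t = 4.5000: 6.718206
  t * PV_t at t = 5.0000: 413.485573
Macaulay duration D = (sum_t t * PV_t) / P = 449.028606 / 97.319270 = 4.613974

Answer: Macaulay duration = 4.6140 years


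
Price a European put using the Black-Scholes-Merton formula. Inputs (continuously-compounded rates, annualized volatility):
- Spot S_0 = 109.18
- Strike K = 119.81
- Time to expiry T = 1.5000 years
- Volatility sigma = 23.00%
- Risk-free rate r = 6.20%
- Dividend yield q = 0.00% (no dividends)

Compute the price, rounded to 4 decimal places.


d1 = (ln(S/K) + (r - q + 0.5*sigma^2) * T) / (sigma * sqrt(T)) = 0.14116779
d2 = d1 - sigma * sqrt(T) = -0.14052353
exp(-rT) = 0.91119350; exp(-qT) = 1.00000000
P = K * exp(-rT) * N(-d2) - S_0 * exp(-qT) * N(-d1)
N(-d1) = 0.44386869; N(-d2) = 0.55587682
P = 119.8100 * 0.91119350 * 0.55587682 - 109.1800 * 1.00000000 * 0.44386869 = 12.2235

Answer: Price = 12.2235


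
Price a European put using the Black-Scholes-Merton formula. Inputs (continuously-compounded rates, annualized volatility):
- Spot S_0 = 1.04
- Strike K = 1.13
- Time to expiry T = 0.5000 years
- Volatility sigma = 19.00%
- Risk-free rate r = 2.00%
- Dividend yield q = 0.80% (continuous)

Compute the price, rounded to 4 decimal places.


Answer: Price = 0.1084

Derivation:
d1 = (ln(S/K) + (r - q + 0.5*sigma^2) * T) / (sigma * sqrt(T)) = -0.50593058
d2 = d1 - sigma * sqrt(T) = -0.64028087
exp(-rT) = 0.99004983; exp(-qT) = 0.99600799
P = K * exp(-rT) * N(-d2) - S_0 * exp(-qT) * N(-d1)
N(-d1) = 0.69354731; N(-d2) = 0.73900499
P = 1.1300 * 0.99004983 * 0.73900499 - 1.0400 * 0.99600799 * 0.69354731 = 0.1084


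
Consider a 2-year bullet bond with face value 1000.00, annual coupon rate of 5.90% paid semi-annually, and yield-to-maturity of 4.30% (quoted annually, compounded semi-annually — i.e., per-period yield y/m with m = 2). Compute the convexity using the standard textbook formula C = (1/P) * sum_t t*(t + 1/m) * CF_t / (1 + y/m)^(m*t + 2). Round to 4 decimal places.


Answer: Convexity = 4.5273

Derivation:
Coupon per period c = face * coupon_rate / m = 29.500000
Periods per year m = 2; per-period yield y/m = 0.021500
Number of cashflows N = 4
Cashflows (t years, CF_t, discount factor 1/(1+y/m)^(m*t), PV):
  t = 0.5000: CF_t = 29.500000, DF = 0.978953, PV = 28.879099
  t = 1.0000: CF_t = 29.500000, DF = 0.958348, PV = 28.271267
  t = 1.5000: CF_t = 29.500000, DF = 0.938177, PV = 27.676228
  t = 2.0000: CF_t = 1029.500000, DF = 0.918431, PV = 945.524675
Price P = sum_t PV_t = 1030.351270
Convexity numerator sum_t t*(t + 1/m) * CF_t / (1+y/m)^(m*t + 2):
  t = 0.5000: term = 13.838114
  t = 1.0000: term = 40.640570
  t = 1.5000: term = 79.570377
  t = 2.0000: term = 4530.708587
Convexity = (1/P) * sum = 4664.757648 / 1030.351270 = 4.527347


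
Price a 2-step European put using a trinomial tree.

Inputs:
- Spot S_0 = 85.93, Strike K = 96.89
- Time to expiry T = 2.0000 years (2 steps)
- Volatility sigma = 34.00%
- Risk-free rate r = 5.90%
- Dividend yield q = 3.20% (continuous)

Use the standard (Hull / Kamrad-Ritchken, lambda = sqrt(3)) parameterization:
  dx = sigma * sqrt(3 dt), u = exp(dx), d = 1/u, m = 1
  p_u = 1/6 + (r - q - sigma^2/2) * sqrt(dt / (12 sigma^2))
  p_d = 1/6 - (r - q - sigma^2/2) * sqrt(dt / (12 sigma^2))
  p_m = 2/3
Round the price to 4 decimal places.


Answer: Price = V(0,0) = 18.4256

Derivation:
dt = T/N = 1.000000; dx = sigma*sqrt(3*dt) = 0.588897
u = exp(dx) = 1.802000; d = 1/u = 0.554939
p_u = 0.140516, p_m = 0.666667, p_d = 0.192817
Discount per step: exp(-r*dt) = 0.942707
Stock lattice S(k, j) with j the centered position index:
  k=0: S(0,+0) = 85.9300
  k=1: S(1,-1) = 47.6859; S(1,+0) = 85.9300; S(1,+1) = 154.8459
  k=2: S(2,-2) = 26.4628; S(2,-1) = 47.6859; S(2,+0) = 85.9300; S(2,+1) = 154.8459; S(2,+2) = 279.0323
Terminal payoffs V(N, j) = max(K - S_T, 0):
  V(2,-2) = 70.427240; V(2,-1) = 49.204101; V(2,+0) = 10.960000; V(2,+1) = 0.000000; V(2,+2) = 0.000000
Backward induction: V(k, j) = exp(-r*dt) * [p_u * V(k+1, j+1) + p_m * V(k+1, j) + p_d * V(k+1, j-1)]
  V(1,-1) = exp(-r*dt) * [p_u*10.960000 + p_m*49.204101 + p_d*70.427240] = 45.176748
  V(1,+0) = exp(-r*dt) * [p_u*0.000000 + p_m*10.960000 + p_d*49.204101] = 15.831879
  V(1,+1) = exp(-r*dt) * [p_u*0.000000 + p_m*0.000000 + p_d*10.960000] = 1.992200
  V(0,+0) = exp(-r*dt) * [p_u*1.992200 + p_m*15.831879 + p_d*45.176748] = 18.425560
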